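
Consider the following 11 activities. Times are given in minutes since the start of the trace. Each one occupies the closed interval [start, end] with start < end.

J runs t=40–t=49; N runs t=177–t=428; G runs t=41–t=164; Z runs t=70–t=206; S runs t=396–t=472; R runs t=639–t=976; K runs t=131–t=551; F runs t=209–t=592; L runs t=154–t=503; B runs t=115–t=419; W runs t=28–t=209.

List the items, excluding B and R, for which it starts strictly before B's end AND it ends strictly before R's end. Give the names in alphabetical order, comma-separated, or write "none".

F, G, J, K, L, N, S, W, Z

Conditions: its start is strictly before B's end (X.start < t=419) AND its end is strictly before R's end (X.end < t=976).
F: start t=209 < t=419? ✓; end t=592 < t=976? ✓ → yes.
G: start t=41 < t=419? ✓; end t=164 < t=976? ✓ → yes.
J: start t=40 < t=419? ✓; end t=49 < t=976? ✓ → yes.
K: start t=131 < t=419? ✓; end t=551 < t=976? ✓ → yes.
L: start t=154 < t=419? ✓; end t=503 < t=976? ✓ → yes.
N: start t=177 < t=419? ✓; end t=428 < t=976? ✓ → yes.
S: start t=396 < t=419? ✓; end t=472 < t=976? ✓ → yes.
W: start t=28 < t=419? ✓; end t=209 < t=976? ✓ → yes.
Z: start t=70 < t=419? ✓; end t=206 < t=976? ✓ → yes.
Result: F, G, J, K, L, N, S, W, Z.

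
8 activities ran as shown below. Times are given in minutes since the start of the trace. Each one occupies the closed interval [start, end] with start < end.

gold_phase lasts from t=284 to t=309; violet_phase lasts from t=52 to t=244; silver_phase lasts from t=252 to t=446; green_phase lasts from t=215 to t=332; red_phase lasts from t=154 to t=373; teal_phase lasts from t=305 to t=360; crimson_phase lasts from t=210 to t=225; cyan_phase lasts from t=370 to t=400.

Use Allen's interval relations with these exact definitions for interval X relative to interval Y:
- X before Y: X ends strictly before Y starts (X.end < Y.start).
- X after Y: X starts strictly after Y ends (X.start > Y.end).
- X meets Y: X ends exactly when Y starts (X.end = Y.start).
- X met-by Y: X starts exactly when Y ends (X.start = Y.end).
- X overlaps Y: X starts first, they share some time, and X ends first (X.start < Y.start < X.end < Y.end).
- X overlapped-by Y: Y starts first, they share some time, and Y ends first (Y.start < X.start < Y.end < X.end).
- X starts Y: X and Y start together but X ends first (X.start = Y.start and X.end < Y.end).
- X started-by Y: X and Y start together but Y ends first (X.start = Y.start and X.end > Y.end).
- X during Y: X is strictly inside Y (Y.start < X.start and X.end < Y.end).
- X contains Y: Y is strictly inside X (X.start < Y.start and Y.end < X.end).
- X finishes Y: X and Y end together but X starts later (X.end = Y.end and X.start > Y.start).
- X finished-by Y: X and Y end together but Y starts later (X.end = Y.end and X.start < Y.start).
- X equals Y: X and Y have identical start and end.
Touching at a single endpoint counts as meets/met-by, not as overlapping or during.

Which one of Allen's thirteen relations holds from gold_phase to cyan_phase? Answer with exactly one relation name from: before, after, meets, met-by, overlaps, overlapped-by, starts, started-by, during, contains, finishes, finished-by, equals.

gold_phase = [t=284, t=309]; cyan_phase = [t=370, t=400].
Compare endpoints: gold_phase.start < cyan_phase.start, gold_phase.start < cyan_phase.end, gold_phase.end < cyan_phase.start, gold_phase.end < cyan_phase.end.
That pattern is 'before'.

before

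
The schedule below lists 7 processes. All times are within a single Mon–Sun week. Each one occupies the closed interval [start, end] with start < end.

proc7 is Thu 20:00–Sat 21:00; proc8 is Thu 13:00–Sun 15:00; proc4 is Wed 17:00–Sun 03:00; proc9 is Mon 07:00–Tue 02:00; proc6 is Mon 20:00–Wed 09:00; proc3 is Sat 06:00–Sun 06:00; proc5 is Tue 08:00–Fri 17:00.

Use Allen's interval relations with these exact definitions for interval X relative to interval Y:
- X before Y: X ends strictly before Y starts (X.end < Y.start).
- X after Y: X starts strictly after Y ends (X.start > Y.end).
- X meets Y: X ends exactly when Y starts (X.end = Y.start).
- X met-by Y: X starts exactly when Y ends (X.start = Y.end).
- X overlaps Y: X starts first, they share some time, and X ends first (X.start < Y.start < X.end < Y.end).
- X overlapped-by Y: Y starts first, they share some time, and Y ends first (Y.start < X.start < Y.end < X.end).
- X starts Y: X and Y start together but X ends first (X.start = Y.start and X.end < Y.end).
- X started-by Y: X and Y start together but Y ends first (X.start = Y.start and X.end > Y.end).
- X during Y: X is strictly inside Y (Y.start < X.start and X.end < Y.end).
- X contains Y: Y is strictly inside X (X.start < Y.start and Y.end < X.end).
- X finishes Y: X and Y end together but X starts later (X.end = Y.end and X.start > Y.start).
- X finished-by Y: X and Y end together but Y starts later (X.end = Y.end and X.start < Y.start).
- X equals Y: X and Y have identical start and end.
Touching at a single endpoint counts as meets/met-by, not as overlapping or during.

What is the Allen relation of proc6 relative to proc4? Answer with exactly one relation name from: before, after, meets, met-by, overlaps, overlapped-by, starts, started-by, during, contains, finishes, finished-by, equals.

proc6 = [Mon 20:00, Wed 09:00]; proc4 = [Wed 17:00, Sun 03:00].
Compare endpoints: proc6.start < proc4.start, proc6.start < proc4.end, proc6.end < proc4.start, proc6.end < proc4.end.
That pattern is 'before'.

before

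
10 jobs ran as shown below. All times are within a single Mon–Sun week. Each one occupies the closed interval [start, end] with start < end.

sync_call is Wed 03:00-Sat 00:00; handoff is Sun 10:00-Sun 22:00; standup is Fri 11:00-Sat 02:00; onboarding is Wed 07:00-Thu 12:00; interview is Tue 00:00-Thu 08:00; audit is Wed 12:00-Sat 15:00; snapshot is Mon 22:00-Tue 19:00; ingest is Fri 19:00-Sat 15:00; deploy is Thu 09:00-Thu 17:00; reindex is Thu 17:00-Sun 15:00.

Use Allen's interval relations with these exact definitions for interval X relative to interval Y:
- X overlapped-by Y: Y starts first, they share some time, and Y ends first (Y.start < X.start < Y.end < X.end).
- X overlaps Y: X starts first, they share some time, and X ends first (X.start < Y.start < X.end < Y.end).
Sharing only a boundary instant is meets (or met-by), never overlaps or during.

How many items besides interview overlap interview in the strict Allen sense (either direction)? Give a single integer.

4

Target interview = [Tue 00:00, Thu 08:00].
audit [Wed 12:00, Sat 15:00] → overlapped-by → counts.
deploy [Thu 09:00, Thu 17:00] → after → no.
handoff [Sun 10:00, Sun 22:00] → after → no.
ingest [Fri 19:00, Sat 15:00] → after → no.
onboarding [Wed 07:00, Thu 12:00] → overlapped-by → counts.
reindex [Thu 17:00, Sun 15:00] → after → no.
snapshot [Mon 22:00, Tue 19:00] → overlaps → counts.
standup [Fri 11:00, Sat 02:00] → after → no.
sync_call [Wed 03:00, Sat 00:00] → overlapped-by → counts.
Total: 4.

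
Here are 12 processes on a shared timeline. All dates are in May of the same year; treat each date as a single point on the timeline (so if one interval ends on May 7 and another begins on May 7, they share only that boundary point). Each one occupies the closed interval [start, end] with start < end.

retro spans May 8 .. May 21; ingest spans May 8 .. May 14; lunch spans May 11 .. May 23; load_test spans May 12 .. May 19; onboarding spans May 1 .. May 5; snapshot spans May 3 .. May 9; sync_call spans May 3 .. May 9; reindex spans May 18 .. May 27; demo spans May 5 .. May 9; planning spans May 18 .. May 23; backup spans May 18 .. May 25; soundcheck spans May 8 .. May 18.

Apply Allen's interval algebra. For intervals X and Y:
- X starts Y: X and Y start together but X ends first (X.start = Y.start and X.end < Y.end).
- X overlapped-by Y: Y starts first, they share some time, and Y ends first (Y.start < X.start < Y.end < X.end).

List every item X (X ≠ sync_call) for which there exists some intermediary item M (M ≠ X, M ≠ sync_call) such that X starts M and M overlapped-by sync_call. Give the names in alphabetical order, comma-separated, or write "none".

Target sync_call = [May 3, May 9].
Intermediaries M with M overlapped-by sync_call: ingest, retro, soundcheck.
Via ingest — items with X starts ingest: none.
Via retro — items with X starts retro: ingest, soundcheck.
Via soundcheck — items with X starts soundcheck: ingest.
Union: ingest, soundcheck.

ingest, soundcheck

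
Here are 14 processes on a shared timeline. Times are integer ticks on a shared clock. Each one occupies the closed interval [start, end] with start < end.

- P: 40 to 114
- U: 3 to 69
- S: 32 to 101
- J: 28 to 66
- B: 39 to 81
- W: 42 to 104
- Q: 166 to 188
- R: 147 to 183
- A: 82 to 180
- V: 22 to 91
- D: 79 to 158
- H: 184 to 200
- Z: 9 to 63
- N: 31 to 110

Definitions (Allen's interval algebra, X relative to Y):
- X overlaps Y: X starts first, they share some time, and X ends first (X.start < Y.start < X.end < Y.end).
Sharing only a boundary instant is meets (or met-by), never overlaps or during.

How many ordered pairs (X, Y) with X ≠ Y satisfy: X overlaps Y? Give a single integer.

44

Checking all 182 ordered pairs for relation 'overlaps'; matching pairs in alphabetical order:
(A, Q): A overlaps Q ✓
(A, R): A overlaps R ✓
(B, D): B overlaps D ✓
(B, P): B overlaps P ✓
(B, W): B overlaps W ✓
(D, A): D overlaps A ✓
(D, R): D overlaps R ✓
(J, B): J overlaps B ✓
(J, N): J overlaps N ✓
(J, P): J overlaps P ✓
(J, S): J overlaps S ✓
(J, W): J overlaps W ✓
(N, A): N overlaps A ✓
(N, D): N overlaps D ✓
(N, P): N overlaps P ✓
(P, A): P overlaps A ✓
(P, D): P overlaps D ✓
(Q, H): Q overlaps H ✓
(R, Q): R overlaps Q ✓
(S, A): S overlaps A ✓
(S, D): S overlaps D ✓
(S, P): S overlaps P ✓
(S, W): S overlaps W ✓
(U, B): U overlaps B ✓
... plus 20 further pairs not listed.
Count: 44.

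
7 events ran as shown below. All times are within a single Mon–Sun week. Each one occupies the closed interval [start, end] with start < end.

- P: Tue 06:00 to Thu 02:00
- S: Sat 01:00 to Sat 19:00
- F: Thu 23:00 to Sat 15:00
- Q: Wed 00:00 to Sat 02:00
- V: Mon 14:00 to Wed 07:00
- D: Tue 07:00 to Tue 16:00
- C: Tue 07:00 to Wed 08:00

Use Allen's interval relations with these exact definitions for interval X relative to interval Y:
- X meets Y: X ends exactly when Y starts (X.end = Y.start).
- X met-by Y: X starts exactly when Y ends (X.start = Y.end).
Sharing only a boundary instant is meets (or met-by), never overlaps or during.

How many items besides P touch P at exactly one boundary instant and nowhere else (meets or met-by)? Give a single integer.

0

Target P = [Tue 06:00, Thu 02:00].
C [Tue 07:00, Wed 08:00] → during → no.
D [Tue 07:00, Tue 16:00] → during → no.
F [Thu 23:00, Sat 15:00] → after → no.
Q [Wed 00:00, Sat 02:00] → overlapped-by → no.
S [Sat 01:00, Sat 19:00] → after → no.
V [Mon 14:00, Wed 07:00] → overlaps → no.
Total: 0.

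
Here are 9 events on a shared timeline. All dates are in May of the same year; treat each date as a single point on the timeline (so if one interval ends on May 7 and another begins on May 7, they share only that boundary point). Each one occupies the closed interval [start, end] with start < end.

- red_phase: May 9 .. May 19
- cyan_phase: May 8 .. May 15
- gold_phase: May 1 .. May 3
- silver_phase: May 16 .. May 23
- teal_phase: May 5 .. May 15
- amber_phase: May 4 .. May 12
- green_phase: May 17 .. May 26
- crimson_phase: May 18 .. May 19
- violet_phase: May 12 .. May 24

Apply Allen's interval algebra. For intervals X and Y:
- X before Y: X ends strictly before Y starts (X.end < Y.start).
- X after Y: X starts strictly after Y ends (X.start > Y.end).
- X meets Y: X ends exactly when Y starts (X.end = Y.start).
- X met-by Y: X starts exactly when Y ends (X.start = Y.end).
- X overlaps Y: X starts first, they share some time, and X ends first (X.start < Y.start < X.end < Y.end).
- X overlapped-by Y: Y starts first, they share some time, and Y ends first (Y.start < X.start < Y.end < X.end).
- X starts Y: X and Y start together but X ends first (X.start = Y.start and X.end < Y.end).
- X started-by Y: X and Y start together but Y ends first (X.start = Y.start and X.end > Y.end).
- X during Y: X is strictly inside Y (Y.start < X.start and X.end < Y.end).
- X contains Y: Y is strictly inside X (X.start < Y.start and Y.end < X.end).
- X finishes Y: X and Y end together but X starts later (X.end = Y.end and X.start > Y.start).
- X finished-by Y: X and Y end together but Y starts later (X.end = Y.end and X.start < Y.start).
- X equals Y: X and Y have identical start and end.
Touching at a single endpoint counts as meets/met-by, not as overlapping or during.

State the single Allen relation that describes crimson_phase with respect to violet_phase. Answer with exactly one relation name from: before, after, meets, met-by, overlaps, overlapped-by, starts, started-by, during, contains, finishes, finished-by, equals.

during

crimson_phase = [May 18, May 19]; violet_phase = [May 12, May 24].
Compare endpoints: crimson_phase.start > violet_phase.start, crimson_phase.start < violet_phase.end, crimson_phase.end > violet_phase.start, crimson_phase.end < violet_phase.end.
That pattern is 'during'.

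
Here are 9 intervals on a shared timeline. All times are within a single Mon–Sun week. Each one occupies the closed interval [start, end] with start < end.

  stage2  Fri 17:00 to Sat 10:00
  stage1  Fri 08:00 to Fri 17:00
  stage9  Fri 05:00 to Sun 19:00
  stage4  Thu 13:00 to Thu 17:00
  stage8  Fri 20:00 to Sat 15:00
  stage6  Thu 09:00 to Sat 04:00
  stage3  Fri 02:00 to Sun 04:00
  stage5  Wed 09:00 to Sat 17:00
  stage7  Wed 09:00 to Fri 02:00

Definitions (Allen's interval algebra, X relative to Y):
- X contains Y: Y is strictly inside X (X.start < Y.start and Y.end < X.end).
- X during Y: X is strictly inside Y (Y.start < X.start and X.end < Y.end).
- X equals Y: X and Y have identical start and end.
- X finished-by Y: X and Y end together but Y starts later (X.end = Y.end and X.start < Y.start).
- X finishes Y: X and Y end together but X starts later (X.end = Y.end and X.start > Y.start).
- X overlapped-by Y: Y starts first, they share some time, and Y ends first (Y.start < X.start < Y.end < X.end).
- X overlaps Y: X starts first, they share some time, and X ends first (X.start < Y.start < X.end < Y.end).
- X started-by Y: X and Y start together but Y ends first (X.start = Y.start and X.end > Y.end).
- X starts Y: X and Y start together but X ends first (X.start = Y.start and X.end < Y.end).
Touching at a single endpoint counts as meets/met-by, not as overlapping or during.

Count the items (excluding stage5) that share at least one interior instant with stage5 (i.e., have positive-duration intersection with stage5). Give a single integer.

Target stage5 = [Wed 09:00, Sat 17:00].
stage1 [Fri 08:00, Fri 17:00] → during → counts.
stage2 [Fri 17:00, Sat 10:00] → during → counts.
stage3 [Fri 02:00, Sun 04:00] → overlapped-by → counts.
stage4 [Thu 13:00, Thu 17:00] → during → counts.
stage6 [Thu 09:00, Sat 04:00] → during → counts.
stage7 [Wed 09:00, Fri 02:00] → starts → counts.
stage8 [Fri 20:00, Sat 15:00] → during → counts.
stage9 [Fri 05:00, Sun 19:00] → overlapped-by → counts.
Total: 8.

8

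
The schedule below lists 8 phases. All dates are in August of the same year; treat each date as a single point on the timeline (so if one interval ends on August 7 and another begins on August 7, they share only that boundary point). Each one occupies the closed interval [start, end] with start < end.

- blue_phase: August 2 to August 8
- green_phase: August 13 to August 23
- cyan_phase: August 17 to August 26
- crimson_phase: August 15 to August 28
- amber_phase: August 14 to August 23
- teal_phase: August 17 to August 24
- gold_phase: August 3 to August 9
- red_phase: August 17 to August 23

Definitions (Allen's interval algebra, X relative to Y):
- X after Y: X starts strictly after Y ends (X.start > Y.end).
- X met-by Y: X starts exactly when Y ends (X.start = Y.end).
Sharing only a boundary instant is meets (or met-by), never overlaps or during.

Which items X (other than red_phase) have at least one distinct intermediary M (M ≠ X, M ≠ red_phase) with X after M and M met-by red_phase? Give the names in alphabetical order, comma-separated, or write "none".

Target red_phase = [August 17, August 23].
Intermediaries M with M met-by red_phase: none.
Union: none.

none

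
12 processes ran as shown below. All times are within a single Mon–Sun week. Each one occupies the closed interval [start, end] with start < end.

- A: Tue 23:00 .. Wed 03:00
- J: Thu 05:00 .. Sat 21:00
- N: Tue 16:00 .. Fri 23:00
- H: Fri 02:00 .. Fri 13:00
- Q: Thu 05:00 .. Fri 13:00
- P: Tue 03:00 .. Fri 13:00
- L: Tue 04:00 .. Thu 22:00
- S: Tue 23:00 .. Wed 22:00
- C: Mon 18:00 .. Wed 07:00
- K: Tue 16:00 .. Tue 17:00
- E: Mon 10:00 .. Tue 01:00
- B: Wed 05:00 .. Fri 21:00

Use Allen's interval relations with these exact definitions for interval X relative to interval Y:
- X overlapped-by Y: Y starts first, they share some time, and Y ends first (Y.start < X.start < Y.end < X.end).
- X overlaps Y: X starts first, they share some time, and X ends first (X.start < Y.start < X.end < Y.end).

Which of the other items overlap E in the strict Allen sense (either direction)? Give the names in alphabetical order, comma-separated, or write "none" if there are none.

Target E = [Mon 10:00, Tue 01:00].
A [Tue 23:00, Wed 03:00] → after → no.
B [Wed 05:00, Fri 21:00] → after → no.
C [Mon 18:00, Wed 07:00] → overlapped-by → yes.
H [Fri 02:00, Fri 13:00] → after → no.
J [Thu 05:00, Sat 21:00] → after → no.
K [Tue 16:00, Tue 17:00] → after → no.
L [Tue 04:00, Thu 22:00] → after → no.
N [Tue 16:00, Fri 23:00] → after → no.
P [Tue 03:00, Fri 13:00] → after → no.
Q [Thu 05:00, Fri 13:00] → after → no.
S [Tue 23:00, Wed 22:00] → after → no.
Result: C.

C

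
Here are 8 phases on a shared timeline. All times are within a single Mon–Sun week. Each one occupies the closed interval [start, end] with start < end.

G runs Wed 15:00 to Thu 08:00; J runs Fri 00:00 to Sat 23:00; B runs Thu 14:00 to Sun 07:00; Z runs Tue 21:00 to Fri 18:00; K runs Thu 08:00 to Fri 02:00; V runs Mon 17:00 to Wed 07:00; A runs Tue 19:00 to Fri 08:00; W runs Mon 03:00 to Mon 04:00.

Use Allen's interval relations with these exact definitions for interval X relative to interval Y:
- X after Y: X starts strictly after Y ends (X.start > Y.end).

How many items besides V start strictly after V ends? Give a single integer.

Target V = [Mon 17:00, Wed 07:00].
A [Tue 19:00, Fri 08:00] → overlapped-by → no.
B [Thu 14:00, Sun 07:00] → after → counts.
G [Wed 15:00, Thu 08:00] → after → counts.
J [Fri 00:00, Sat 23:00] → after → counts.
K [Thu 08:00, Fri 02:00] → after → counts.
W [Mon 03:00, Mon 04:00] → before → no.
Z [Tue 21:00, Fri 18:00] → overlapped-by → no.
Total: 4.

4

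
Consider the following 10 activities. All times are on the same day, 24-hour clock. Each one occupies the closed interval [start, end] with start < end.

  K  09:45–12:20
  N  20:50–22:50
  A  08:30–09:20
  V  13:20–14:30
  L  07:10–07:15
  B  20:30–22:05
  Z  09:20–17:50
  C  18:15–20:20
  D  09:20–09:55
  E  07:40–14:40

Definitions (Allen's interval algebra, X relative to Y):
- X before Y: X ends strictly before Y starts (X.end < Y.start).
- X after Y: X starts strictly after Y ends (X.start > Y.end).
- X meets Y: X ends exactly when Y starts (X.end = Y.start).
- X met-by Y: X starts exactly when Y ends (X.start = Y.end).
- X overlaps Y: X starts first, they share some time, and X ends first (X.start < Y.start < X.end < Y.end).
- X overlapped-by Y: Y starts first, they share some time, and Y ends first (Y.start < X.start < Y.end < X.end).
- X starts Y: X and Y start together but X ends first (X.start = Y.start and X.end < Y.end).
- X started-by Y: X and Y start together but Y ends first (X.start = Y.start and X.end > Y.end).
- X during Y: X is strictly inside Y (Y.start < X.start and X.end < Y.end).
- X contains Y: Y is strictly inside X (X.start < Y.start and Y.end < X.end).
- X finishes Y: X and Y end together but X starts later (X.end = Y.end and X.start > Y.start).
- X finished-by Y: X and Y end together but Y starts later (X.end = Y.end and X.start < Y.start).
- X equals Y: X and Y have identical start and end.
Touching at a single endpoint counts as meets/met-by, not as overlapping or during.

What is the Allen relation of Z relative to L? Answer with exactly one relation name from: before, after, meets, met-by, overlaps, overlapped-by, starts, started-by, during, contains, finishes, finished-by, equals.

Z = [09:20, 17:50]; L = [07:10, 07:15].
Compare endpoints: Z.start > L.start, Z.start > L.end, Z.end > L.start, Z.end > L.end.
That pattern is 'after'.

after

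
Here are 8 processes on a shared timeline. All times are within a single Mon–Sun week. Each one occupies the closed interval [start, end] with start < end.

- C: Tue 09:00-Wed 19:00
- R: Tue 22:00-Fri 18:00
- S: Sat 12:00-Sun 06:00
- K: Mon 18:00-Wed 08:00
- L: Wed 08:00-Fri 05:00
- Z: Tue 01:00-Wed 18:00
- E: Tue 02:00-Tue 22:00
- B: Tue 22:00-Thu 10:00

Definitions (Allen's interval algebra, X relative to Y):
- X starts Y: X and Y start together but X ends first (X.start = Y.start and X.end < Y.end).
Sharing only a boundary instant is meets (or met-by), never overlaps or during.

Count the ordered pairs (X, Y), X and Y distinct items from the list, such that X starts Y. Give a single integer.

1

Checking all 56 ordered pairs for relation 'starts'; matching pairs in alphabetical order:
(B, R): B starts R ✓
Count: 1.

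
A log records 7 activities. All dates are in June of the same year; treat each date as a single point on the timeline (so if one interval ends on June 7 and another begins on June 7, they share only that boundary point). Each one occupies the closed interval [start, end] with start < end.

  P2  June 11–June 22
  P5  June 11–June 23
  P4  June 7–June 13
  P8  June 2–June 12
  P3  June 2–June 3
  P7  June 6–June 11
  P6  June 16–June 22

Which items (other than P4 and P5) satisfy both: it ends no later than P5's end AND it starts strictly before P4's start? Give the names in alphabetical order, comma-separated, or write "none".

P3, P7, P8

Conditions: its end is no later than P5's end (X.end <= June 23) AND its start is strictly before P4's start (X.start < June 7).
P2: end June 22 <= June 23? ✓; start June 11 < June 7? ✗ → no.
P3: end June 3 <= June 23? ✓; start June 2 < June 7? ✓ → yes.
P6: end June 22 <= June 23? ✓; start June 16 < June 7? ✗ → no.
P7: end June 11 <= June 23? ✓; start June 6 < June 7? ✓ → yes.
P8: end June 12 <= June 23? ✓; start June 2 < June 7? ✓ → yes.
Result: P3, P7, P8.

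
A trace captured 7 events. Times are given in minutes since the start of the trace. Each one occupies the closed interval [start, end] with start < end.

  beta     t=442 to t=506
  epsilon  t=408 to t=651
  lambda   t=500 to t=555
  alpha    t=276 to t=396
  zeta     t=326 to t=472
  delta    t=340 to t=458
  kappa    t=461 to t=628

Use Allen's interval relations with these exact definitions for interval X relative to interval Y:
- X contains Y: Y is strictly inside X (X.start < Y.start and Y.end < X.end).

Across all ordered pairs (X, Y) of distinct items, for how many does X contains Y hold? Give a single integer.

Checking all 42 ordered pairs for relation 'contains'; matching pairs in alphabetical order:
(epsilon, beta): epsilon contains beta ✓
(epsilon, kappa): epsilon contains kappa ✓
(epsilon, lambda): epsilon contains lambda ✓
(kappa, lambda): kappa contains lambda ✓
(zeta, delta): zeta contains delta ✓
Count: 5.

5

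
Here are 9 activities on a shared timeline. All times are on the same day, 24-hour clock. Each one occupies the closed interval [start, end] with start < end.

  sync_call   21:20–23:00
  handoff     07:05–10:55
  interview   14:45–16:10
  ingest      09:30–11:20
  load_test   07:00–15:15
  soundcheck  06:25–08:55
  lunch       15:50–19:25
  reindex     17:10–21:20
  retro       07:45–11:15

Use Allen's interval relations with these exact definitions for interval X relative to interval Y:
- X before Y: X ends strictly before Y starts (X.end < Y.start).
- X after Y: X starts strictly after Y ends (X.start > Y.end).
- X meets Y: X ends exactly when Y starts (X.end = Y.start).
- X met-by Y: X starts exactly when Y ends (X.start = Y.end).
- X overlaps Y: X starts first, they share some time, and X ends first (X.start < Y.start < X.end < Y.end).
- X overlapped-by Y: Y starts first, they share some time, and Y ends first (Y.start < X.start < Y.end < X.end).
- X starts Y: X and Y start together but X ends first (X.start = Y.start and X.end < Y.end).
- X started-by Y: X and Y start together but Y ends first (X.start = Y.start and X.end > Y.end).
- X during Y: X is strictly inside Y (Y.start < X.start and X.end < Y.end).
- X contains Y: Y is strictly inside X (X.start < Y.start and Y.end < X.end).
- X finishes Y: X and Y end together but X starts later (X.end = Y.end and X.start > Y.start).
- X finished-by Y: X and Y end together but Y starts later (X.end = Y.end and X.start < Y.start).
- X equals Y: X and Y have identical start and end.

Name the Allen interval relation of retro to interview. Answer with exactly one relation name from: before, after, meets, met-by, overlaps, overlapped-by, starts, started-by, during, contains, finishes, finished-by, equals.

retro = [07:45, 11:15]; interview = [14:45, 16:10].
Compare endpoints: retro.start < interview.start, retro.start < interview.end, retro.end < interview.start, retro.end < interview.end.
That pattern is 'before'.

before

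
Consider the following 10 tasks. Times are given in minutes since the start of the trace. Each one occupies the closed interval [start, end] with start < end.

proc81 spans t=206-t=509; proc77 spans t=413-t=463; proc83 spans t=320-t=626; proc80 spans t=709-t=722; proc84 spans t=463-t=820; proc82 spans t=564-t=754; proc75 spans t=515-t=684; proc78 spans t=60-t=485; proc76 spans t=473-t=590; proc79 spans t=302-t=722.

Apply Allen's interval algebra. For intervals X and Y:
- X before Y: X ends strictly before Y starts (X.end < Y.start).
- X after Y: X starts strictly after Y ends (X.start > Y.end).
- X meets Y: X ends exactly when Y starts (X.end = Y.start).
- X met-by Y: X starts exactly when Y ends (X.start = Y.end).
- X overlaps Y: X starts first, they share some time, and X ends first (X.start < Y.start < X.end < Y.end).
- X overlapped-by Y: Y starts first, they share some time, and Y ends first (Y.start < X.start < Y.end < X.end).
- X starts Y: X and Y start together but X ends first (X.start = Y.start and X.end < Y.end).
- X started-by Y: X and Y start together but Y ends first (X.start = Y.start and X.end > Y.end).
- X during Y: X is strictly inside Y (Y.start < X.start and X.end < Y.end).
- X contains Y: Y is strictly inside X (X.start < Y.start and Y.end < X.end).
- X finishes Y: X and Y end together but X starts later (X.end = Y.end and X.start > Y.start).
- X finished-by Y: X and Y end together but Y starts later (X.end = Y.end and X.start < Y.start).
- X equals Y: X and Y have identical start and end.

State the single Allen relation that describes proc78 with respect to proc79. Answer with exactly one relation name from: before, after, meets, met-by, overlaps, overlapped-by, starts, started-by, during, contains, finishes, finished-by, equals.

overlaps

proc78 = [t=60, t=485]; proc79 = [t=302, t=722].
Compare endpoints: proc78.start < proc79.start, proc78.start < proc79.end, proc78.end > proc79.start, proc78.end < proc79.end.
That pattern is 'overlaps'.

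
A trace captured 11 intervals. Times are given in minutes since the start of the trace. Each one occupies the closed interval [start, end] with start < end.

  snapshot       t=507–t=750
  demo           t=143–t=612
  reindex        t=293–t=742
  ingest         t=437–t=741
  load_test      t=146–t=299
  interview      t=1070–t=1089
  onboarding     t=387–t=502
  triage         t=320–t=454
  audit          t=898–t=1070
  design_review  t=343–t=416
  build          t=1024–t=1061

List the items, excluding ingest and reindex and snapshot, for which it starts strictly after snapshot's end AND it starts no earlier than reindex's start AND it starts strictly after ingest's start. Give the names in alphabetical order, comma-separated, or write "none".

audit, build, interview

Conditions: its start is strictly after snapshot's end (X.start > t=750) AND its start is no earlier than reindex's start (X.start >= t=293) AND its start is strictly after ingest's start (X.start > t=437).
audit: start t=898 > t=750? ✓; start t=898 >= t=293? ✓; start t=898 > t=437? ✓ → yes.
build: start t=1024 > t=750? ✓; start t=1024 >= t=293? ✓; start t=1024 > t=437? ✓ → yes.
demo: start t=143 > t=750? ✗; start t=143 >= t=293? ✗; start t=143 > t=437? ✗ → no.
design_review: start t=343 > t=750? ✗; start t=343 >= t=293? ✓; start t=343 > t=437? ✗ → no.
interview: start t=1070 > t=750? ✓; start t=1070 >= t=293? ✓; start t=1070 > t=437? ✓ → yes.
load_test: start t=146 > t=750? ✗; start t=146 >= t=293? ✗; start t=146 > t=437? ✗ → no.
onboarding: start t=387 > t=750? ✗; start t=387 >= t=293? ✓; start t=387 > t=437? ✗ → no.
triage: start t=320 > t=750? ✗; start t=320 >= t=293? ✓; start t=320 > t=437? ✗ → no.
Result: audit, build, interview.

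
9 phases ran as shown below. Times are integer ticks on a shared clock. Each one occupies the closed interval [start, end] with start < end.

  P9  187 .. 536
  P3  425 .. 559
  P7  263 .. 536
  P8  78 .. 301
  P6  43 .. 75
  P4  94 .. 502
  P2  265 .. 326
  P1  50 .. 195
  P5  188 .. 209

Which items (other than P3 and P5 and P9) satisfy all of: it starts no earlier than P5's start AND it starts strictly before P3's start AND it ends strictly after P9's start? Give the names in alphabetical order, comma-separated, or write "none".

Conditions: its start is no earlier than P5's start (X.start >= 188) AND its start is strictly before P3's start (X.start < 425) AND its end is strictly after P9's start (X.end > 187).
P1: start 50 >= 188? ✗; start 50 < 425? ✓; end 195 > 187? ✓ → no.
P2: start 265 >= 188? ✓; start 265 < 425? ✓; end 326 > 187? ✓ → yes.
P4: start 94 >= 188? ✗; start 94 < 425? ✓; end 502 > 187? ✓ → no.
P6: start 43 >= 188? ✗; start 43 < 425? ✓; end 75 > 187? ✗ → no.
P7: start 263 >= 188? ✓; start 263 < 425? ✓; end 536 > 187? ✓ → yes.
P8: start 78 >= 188? ✗; start 78 < 425? ✓; end 301 > 187? ✓ → no.
Result: P2, P7.

P2, P7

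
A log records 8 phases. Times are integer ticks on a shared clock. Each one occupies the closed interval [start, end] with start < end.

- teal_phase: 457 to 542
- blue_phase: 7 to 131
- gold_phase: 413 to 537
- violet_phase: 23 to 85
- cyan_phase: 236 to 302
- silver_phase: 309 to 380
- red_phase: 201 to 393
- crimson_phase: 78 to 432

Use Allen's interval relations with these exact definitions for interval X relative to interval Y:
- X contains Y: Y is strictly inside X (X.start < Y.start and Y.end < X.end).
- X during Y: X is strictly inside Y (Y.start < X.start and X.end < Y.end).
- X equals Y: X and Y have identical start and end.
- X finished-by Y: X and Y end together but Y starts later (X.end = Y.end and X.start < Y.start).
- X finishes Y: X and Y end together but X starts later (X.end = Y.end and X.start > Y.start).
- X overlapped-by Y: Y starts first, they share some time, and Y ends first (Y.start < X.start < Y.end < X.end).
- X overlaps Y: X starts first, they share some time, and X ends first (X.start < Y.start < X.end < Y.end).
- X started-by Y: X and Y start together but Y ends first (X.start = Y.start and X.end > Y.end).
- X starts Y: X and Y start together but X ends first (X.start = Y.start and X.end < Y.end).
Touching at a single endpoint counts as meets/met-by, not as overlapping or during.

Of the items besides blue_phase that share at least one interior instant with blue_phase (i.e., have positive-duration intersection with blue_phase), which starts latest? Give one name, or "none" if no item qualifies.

Target blue_phase = [7, 131].
crimson_phase [78, 432] → overlapped-by → candidate.
cyan_phase [236, 302] → after → excluded.
gold_phase [413, 537] → after → excluded.
red_phase [201, 393] → after → excluded.
silver_phase [309, 380] → after → excluded.
teal_phase [457, 542] → after → excluded.
violet_phase [23, 85] → during → candidate.
Among candidates, latest start is 78 → crimson_phase.

crimson_phase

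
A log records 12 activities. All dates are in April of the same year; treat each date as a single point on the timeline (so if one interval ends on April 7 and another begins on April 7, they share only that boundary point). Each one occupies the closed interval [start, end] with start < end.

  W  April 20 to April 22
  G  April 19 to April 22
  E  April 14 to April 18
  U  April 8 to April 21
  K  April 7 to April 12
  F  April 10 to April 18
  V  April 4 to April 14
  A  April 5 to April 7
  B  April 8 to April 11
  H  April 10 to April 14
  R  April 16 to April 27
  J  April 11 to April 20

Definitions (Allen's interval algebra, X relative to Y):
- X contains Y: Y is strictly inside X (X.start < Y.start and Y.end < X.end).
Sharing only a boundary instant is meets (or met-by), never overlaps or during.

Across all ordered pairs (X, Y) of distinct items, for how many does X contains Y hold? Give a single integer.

11

Checking all 132 ordered pairs for relation 'contains'; matching pairs in alphabetical order:
(J, E): J contains E ✓
(K, B): K contains B ✓
(R, G): R contains G ✓
(R, W): R contains W ✓
(U, E): U contains E ✓
(U, F): U contains F ✓
(U, H): U contains H ✓
(U, J): U contains J ✓
(V, A): V contains A ✓
(V, B): V contains B ✓
(V, K): V contains K ✓
Count: 11.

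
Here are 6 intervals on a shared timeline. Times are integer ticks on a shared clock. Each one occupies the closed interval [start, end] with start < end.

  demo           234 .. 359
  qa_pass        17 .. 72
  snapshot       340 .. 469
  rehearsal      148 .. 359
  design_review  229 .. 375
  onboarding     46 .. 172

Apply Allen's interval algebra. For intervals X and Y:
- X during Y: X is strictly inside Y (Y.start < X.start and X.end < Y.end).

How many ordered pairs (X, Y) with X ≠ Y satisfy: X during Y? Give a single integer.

Checking all 30 ordered pairs for relation 'during'; matching pairs in alphabetical order:
(demo, design_review): demo during design_review ✓
Count: 1.

1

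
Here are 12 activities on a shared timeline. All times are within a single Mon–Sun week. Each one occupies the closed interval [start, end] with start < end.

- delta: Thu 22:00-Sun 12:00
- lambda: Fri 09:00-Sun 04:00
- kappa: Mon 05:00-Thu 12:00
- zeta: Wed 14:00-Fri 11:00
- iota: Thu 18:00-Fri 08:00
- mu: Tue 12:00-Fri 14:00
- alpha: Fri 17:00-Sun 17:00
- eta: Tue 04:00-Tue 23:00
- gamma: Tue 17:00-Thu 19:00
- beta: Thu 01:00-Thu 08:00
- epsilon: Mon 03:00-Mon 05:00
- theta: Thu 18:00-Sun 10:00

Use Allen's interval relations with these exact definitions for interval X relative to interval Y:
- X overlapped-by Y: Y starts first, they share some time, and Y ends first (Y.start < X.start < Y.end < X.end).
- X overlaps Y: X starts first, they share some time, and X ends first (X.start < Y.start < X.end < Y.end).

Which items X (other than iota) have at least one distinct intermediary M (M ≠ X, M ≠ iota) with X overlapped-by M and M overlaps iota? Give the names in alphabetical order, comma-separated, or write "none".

theta, zeta

Target iota = [Thu 18:00, Fri 08:00].
Intermediaries M with M overlaps iota: gamma.
Via gamma — items with X overlapped-by gamma: theta, zeta.
Union: theta, zeta.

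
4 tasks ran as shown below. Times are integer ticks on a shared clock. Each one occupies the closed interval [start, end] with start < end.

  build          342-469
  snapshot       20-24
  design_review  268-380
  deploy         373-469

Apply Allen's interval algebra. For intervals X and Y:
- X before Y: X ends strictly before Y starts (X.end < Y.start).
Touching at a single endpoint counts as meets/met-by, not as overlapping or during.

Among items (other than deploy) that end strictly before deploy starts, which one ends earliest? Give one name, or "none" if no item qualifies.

Target deploy = [373, 469].
build [342, 469] → finished-by → excluded.
design_review [268, 380] → overlaps → excluded.
snapshot [20, 24] → before → candidate.
Among candidates, earliest end is 24 → snapshot.

snapshot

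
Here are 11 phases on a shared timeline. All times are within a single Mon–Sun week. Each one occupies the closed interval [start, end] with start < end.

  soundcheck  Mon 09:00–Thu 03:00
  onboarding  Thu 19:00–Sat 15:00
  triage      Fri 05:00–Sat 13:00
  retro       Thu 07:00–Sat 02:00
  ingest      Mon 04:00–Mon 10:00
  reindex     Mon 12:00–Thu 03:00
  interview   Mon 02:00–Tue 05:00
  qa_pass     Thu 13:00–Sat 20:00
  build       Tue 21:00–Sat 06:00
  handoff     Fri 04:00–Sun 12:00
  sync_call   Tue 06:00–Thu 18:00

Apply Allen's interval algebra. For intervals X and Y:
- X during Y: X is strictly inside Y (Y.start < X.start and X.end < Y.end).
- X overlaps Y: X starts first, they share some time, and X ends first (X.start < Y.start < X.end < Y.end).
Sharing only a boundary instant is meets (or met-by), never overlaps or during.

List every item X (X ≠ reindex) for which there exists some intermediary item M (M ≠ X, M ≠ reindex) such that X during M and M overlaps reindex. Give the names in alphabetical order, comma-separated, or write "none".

ingest

Target reindex = [Mon 12:00, Thu 03:00].
Intermediaries M with M overlaps reindex: interview.
Via interview — items with X during interview: ingest.
Union: ingest.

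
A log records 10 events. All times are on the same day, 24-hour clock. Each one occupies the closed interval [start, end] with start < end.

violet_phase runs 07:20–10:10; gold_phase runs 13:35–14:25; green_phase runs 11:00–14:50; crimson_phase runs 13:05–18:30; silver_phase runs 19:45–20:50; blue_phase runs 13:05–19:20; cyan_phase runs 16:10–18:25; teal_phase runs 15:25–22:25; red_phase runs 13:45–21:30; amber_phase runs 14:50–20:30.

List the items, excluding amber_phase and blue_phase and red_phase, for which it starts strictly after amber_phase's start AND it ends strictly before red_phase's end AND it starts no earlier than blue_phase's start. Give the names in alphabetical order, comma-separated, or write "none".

cyan_phase, silver_phase

Conditions: its start is strictly after amber_phase's start (X.start > 14:50) AND its end is strictly before red_phase's end (X.end < 21:30) AND its start is no earlier than blue_phase's start (X.start >= 13:05).
crimson_phase: start 13:05 > 14:50? ✗; end 18:30 < 21:30? ✓; start 13:05 >= 13:05? ✓ → no.
cyan_phase: start 16:10 > 14:50? ✓; end 18:25 < 21:30? ✓; start 16:10 >= 13:05? ✓ → yes.
gold_phase: start 13:35 > 14:50? ✗; end 14:25 < 21:30? ✓; start 13:35 >= 13:05? ✓ → no.
green_phase: start 11:00 > 14:50? ✗; end 14:50 < 21:30? ✓; start 11:00 >= 13:05? ✗ → no.
silver_phase: start 19:45 > 14:50? ✓; end 20:50 < 21:30? ✓; start 19:45 >= 13:05? ✓ → yes.
teal_phase: start 15:25 > 14:50? ✓; end 22:25 < 21:30? ✗; start 15:25 >= 13:05? ✓ → no.
violet_phase: start 07:20 > 14:50? ✗; end 10:10 < 21:30? ✓; start 07:20 >= 13:05? ✗ → no.
Result: cyan_phase, silver_phase.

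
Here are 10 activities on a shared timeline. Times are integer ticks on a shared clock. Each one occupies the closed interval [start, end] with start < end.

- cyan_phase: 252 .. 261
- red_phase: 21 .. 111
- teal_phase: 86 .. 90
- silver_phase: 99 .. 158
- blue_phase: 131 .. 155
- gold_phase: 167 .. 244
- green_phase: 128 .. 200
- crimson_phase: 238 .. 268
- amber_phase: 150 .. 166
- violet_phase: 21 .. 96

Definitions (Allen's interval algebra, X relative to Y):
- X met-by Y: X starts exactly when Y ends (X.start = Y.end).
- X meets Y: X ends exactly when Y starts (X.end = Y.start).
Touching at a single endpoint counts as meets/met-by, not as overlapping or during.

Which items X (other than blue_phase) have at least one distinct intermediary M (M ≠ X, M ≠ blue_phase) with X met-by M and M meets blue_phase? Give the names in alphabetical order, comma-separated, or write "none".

Target blue_phase = [131, 155].
Intermediaries M with M meets blue_phase: none.
Union: none.

none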